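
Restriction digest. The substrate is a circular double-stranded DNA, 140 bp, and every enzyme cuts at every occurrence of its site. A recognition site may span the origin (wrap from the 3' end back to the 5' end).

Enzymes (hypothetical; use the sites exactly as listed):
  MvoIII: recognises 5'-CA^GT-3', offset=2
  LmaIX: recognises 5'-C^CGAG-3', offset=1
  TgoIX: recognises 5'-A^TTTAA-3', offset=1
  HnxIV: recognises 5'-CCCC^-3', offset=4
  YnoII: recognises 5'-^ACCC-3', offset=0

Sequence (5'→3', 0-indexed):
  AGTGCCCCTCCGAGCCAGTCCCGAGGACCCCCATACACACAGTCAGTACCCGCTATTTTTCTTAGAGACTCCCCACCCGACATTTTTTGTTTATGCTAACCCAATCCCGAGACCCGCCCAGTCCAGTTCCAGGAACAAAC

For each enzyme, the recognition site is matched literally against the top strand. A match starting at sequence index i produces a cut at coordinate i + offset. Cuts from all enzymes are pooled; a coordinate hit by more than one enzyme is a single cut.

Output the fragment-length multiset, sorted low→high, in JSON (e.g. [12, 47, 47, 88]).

Site scan:
  MvoIII CAGT/2: at [15, 39, 43, 118, 123, 139] ⇒ [1, 17, 41, 45, 120, 125]
  LmaIX CCGAG/1: at [9, 20, 106] ⇒ [10, 21, 107]
  TgoIX (ATTTAA, off=1): no sites
  HnxIV CCCC/4: at [4, 27, 28, 70] ⇒ [8, 31, 32, 74]
  YnoII ACCC/0: at [26, 47, 74, 98, 111] ⇒ [26, 47, 74, 98, 111]

All cut coordinates (distinct, sorted): [1, 8, 10, 17, 21, 26, 31, 32, 41, 45, 47, 74, 98, 107, 111, 120, 125]

Fragments:
  1→8: 7 bp
  8→10: 2 bp
  10→17: 7 bp
  17→21: 4 bp
  21→26: 5 bp
  26→31: 5 bp
  31→32: 1 bp
  32→41: 9 bp
  41→45: 4 bp
  45→47: 2 bp
  47→74: 27 bp
  74→98: 24 bp
  98→107: 9 bp
  107→111: 4 bp
  111→120: 9 bp
  120→125: 5 bp
  125→1 (wrap): 140-125+1 = 16 bp

[1,2,2,4,4,4,5,5,5,7,7,9,9,9,16,24,27]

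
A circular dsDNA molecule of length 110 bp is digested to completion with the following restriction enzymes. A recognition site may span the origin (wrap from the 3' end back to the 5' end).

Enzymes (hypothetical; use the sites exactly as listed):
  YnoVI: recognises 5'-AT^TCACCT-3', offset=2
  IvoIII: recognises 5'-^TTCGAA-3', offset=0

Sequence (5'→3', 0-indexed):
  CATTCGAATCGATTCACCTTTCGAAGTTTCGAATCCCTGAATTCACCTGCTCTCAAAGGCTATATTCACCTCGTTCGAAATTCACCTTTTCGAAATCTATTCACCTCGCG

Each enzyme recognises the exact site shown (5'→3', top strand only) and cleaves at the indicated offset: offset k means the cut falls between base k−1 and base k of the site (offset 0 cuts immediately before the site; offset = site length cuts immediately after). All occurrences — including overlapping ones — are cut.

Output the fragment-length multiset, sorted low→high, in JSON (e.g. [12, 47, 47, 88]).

Site scan:
  YnoVI ATTCACCT/2: at [11, 40, 63, 79, 98] ⇒ [13, 42, 65, 81, 100]
  IvoIII TTCGAA/0: at [2, 19, 27, 73, 88] ⇒ [2, 19, 27, 73, 88]

Pooled cuts: [2, 13, 19, 27, 42, 65, 73, 81, 88, 100]

Fragment lengths:
  2→13: 11 bp
  13→19: 6 bp
  19→27: 8 bp
  27→42: 15 bp
  42→65: 23 bp
  65→73: 8 bp
  73→81: 8 bp
  81→88: 7 bp
  88→100: 12 bp
  100→2 (wrap): 110-100+2 = 12 bp

[6,7,8,8,8,11,12,12,15,23]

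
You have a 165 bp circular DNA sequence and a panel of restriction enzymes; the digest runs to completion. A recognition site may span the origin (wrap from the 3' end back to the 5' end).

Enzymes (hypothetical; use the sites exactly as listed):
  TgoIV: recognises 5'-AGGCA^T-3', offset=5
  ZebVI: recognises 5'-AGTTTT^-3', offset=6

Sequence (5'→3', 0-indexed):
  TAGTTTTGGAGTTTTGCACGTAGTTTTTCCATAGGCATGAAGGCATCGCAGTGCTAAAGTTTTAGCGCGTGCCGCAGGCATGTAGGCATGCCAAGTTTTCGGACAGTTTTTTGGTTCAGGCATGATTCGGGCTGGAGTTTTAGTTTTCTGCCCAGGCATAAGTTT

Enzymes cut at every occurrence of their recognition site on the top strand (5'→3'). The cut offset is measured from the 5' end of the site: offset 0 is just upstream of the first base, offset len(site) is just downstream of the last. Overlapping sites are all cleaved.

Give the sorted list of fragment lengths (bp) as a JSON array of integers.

Site scan:
  TgoIV AGGCAT/5: at [32, 40, 75, 83, 117, 153] ⇒ [37, 45, 80, 88, 122, 158]
  ZebVI AGTTTT/6: at [1, 9, 21, 57, 93, 104, 135, 141, 160] ⇒ [1, 7, 15, 27, 63, 99, 110, 141, 147]

All cut coordinates (distinct, sorted): [1, 7, 15, 27, 37, 45, 63, 80, 88, 99, 110, 122, 141, 147, 158]

Fragment lengths:
  1→7: 6 bp
  7→15: 8 bp
  15→27: 12 bp
  27→37: 10 bp
  37→45: 8 bp
  45→63: 18 bp
  63→80: 17 bp
  80→88: 8 bp
  88→99: 11 bp
  99→110: 11 bp
  110→122: 12 bp
  122→141: 19 bp
  141→147: 6 bp
  147→158: 11 bp
  158→1 (wrap): 165-158+1 = 8 bp

[6,6,8,8,8,8,10,11,11,11,12,12,17,18,19]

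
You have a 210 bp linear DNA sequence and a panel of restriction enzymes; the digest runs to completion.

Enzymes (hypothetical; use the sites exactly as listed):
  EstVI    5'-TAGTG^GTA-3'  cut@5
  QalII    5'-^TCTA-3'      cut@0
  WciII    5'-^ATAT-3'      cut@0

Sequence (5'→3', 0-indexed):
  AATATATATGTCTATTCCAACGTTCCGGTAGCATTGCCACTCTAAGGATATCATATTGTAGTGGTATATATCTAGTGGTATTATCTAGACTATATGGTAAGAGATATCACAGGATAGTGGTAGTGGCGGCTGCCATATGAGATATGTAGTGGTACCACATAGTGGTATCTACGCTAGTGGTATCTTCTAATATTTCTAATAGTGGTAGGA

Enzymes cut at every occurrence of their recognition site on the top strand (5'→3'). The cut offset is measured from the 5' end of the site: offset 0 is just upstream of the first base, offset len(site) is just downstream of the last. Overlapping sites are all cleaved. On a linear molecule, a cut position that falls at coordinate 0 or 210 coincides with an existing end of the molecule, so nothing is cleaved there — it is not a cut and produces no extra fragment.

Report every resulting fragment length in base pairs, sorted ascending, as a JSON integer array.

[1,2,2,2,2,3,3,4,5,5,5,6,6,6,7,7,7,8,10,10,11,12,12,13,15,16,30]

Scan for sites:
  EstVI (TAGTGGTA, off=5): starts [58, 72, 114, 146, 159, 174, 199] → cuts [63, 77, 119, 151, 164, 179, 204]
  QalII (TCTA, off=0): starts [10, 40, 70, 83, 167, 185, 194] → cuts [10, 40, 70, 83, 167, 185, 194]
  WciII (ATAT, off=0): starts [1, 3, 5, 47, 52, 65, 67, 91, 103, 134, 141, 189] → cuts [1, 3, 5, 47, 52, 65, 67, 91, 103, 134, 141, 189]

Pooled cuts: [1, 3, 5, 10, 40, 47, 52, 63, 65, 67, 70, 77, 83, 91, 103, 119, 134, 141, 151, 164, 167, 179, 185, 189, 194, 204]

Fragment lengths:
  [0,1): 1 bp
  [1,3): 2 bp
  [3,5): 2 bp
  [5,10): 5 bp
  [10,40): 30 bp
  [40,47): 7 bp
  [47,52): 5 bp
  [52,63): 11 bp
  [63,65): 2 bp
  [65,67): 2 bp
  [67,70): 3 bp
  [70,77): 7 bp
  [77,83): 6 bp
  [83,91): 8 bp
  [91,103): 12 bp
  [103,119): 16 bp
  [119,134): 15 bp
  [134,141): 7 bp
  [141,151): 10 bp
  [151,164): 13 bp
  [164,167): 3 bp
  [167,179): 12 bp
  [179,185): 6 bp
  [185,189): 4 bp
  [189,194): 5 bp
  [194,204): 10 bp
  [204,210): 6 bp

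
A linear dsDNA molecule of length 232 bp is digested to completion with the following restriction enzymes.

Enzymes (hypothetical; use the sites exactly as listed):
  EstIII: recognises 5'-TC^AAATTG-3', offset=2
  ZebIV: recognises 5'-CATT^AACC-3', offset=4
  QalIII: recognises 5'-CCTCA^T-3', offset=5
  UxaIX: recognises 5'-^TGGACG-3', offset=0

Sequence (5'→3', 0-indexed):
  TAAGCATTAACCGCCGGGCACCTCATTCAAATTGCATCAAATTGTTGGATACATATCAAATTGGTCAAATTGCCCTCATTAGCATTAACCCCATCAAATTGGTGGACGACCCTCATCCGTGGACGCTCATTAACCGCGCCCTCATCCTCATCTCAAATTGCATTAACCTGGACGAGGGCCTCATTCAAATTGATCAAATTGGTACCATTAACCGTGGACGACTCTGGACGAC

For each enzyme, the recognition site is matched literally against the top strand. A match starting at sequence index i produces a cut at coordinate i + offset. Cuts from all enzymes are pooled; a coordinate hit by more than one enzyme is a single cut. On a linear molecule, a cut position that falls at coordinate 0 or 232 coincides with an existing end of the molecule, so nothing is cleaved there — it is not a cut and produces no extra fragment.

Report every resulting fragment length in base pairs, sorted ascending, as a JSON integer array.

Scan for sites:
  EstIII (TCAAATTG, off=2): starts [26, 36, 55, 64, 93, 152, 184, 193] → cuts [28, 38, 57, 66, 95, 154, 186, 195]
  ZebIV (CATTAACC, off=4): starts [4, 82, 127, 160, 205] → cuts [8, 86, 131, 164, 209]
  QalIII (CCTCAT, off=5): starts [20, 73, 110, 139, 145, 178] → cuts [25, 78, 115, 144, 150, 183]
  UxaIX (TGGACG, off=0): starts [102, 119, 168, 214, 224] → cuts [102, 119, 168, 214, 224]

All cut coordinates (distinct, sorted): [8, 25, 28, 38, 57, 66, 78, 86, 95, 102, 115, 119, 131, 144, 150, 154, 164, 168, 183, 186, 195, 209, 214, 224]

Fragments:
  [0,8): 8 bp
  [8,25): 17 bp
  [25,28): 3 bp
  [28,38): 10 bp
  [38,57): 19 bp
  [57,66): 9 bp
  [66,78): 12 bp
  [78,86): 8 bp
  [86,95): 9 bp
  [95,102): 7 bp
  [102,115): 13 bp
  [115,119): 4 bp
  [119,131): 12 bp
  [131,144): 13 bp
  [144,150): 6 bp
  [150,154): 4 bp
  [154,164): 10 bp
  [164,168): 4 bp
  [168,183): 15 bp
  [183,186): 3 bp
  [186,195): 9 bp
  [195,209): 14 bp
  [209,214): 5 bp
  [214,224): 10 bp
  [224,232): 8 bp

[3,3,4,4,4,5,6,7,8,8,8,9,9,9,10,10,10,12,12,13,13,14,15,17,19]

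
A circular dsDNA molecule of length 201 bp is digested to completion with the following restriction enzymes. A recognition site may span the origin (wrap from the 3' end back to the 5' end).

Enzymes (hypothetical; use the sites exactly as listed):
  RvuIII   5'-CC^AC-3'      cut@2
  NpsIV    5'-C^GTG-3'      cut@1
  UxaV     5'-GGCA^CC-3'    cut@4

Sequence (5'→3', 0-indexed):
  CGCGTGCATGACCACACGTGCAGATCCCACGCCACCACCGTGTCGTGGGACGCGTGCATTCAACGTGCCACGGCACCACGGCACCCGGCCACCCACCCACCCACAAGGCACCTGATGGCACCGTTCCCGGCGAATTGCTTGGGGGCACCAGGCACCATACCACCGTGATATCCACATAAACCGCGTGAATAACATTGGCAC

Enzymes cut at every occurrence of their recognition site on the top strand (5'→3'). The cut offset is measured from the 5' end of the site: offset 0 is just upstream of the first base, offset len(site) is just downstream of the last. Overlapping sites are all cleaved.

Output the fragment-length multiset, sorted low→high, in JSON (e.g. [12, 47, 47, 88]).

[2,3,3,3,4,4,4,4,4,5,5,5,6,6,7,7,7,8,9,9,10,10,11,11,11,16,27]

Per-enzyme occurrences:
  RvuIII (CCAC, off=2): starts [11, 26, 31, 34, 67, 75, 88, 92, 96, 100, 159, 171] → cuts [13, 28, 33, 36, 69, 77, 90, 94, 98, 102, 161, 173]
  NpsIV (CGTG, off=1): starts [2, 16, 38, 43, 52, 63, 163, 183] → cuts [3, 17, 39, 44, 53, 64, 164, 184]
  UxaV (GGCACC, off=4): starts [71, 79, 106, 116, 143, 150, 196] → cuts [75, 83, 110, 120, 147, 154, 200]

All cut coordinates (distinct, sorted): [3, 13, 17, 28, 33, 36, 39, 44, 53, 64, 69, 75, 77, 83, 90, 94, 98, 102, 110, 120, 147, 154, 161, 164, 173, 184, 200]

Fragments:
  3→13: 10 bp
  13→17: 4 bp
  17→28: 11 bp
  28→33: 5 bp
  33→36: 3 bp
  36→39: 3 bp
  39→44: 5 bp
  44→53: 9 bp
  53→64: 11 bp
  64→69: 5 bp
  69→75: 6 bp
  75→77: 2 bp
  77→83: 6 bp
  83→90: 7 bp
  90→94: 4 bp
  94→98: 4 bp
  98→102: 4 bp
  102→110: 8 bp
  110→120: 10 bp
  120→147: 27 bp
  147→154: 7 bp
  154→161: 7 bp
  161→164: 3 bp
  164→173: 9 bp
  173→184: 11 bp
  184→200: 16 bp
  200→3 (wrap): 201-200+3 = 4 bp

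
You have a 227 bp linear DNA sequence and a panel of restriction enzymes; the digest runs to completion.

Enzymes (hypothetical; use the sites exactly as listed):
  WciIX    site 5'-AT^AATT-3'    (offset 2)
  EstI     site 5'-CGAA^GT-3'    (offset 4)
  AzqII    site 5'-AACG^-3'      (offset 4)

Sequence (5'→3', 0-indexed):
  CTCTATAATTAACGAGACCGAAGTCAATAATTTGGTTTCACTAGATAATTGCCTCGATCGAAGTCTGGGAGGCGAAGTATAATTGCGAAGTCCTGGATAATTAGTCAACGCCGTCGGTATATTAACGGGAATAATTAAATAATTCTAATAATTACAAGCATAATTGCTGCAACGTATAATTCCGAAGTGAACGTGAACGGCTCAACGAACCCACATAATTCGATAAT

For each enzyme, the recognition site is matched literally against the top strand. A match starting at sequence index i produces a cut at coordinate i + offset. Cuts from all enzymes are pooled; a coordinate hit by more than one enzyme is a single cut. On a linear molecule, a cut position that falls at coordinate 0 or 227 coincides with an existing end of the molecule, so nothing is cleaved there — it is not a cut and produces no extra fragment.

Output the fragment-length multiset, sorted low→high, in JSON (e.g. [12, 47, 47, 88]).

Site scan:
  WciIX ATAATT/2: at [4, 26, 44, 78, 96, 130, 138, 147, 159, 175, 214] ⇒ [6, 28, 46, 80, 98, 132, 140, 149, 161, 177, 216]
  EstI CGAAGT/4: at [18, 58, 72, 85, 182] ⇒ [22, 62, 76, 89, 186]
  AzqII AACG/4: at [10, 106, 123, 170, 189, 195, 203] ⇒ [14, 110, 127, 174, 193, 199, 207]

Pooled cuts: [6, 14, 22, 28, 46, 62, 76, 80, 89, 98, 110, 127, 132, 140, 149, 161, 174, 177, 186, 193, 199, 207, 216]

Fragment lengths:
  [0,6): 6 bp
  [6,14): 8 bp
  [14,22): 8 bp
  [22,28): 6 bp
  [28,46): 18 bp
  [46,62): 16 bp
  [62,76): 14 bp
  [76,80): 4 bp
  [80,89): 9 bp
  [89,98): 9 bp
  [98,110): 12 bp
  [110,127): 17 bp
  [127,132): 5 bp
  [132,140): 8 bp
  [140,149): 9 bp
  [149,161): 12 bp
  [161,174): 13 bp
  [174,177): 3 bp
  [177,186): 9 bp
  [186,193): 7 bp
  [193,199): 6 bp
  [199,207): 8 bp
  [207,216): 9 bp
  [216,227): 11 bp

[3,4,5,6,6,6,7,8,8,8,8,9,9,9,9,9,11,12,12,13,14,16,17,18]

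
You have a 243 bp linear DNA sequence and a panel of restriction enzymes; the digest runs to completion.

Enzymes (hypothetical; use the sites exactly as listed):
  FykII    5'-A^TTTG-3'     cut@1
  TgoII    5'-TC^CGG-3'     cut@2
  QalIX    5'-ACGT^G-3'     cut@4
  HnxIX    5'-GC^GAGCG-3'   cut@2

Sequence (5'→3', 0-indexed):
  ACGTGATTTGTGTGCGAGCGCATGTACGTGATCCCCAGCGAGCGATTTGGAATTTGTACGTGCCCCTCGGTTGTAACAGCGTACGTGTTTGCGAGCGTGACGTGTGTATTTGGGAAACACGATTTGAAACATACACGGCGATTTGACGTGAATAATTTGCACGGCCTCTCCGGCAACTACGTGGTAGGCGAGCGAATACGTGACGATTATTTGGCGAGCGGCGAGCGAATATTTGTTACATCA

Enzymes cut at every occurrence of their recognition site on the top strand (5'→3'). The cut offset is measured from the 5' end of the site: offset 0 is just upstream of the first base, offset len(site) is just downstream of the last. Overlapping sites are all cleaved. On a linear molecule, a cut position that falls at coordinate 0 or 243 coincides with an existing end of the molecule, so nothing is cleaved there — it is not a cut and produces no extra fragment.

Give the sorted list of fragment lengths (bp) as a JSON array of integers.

Per-enzyme occurrences:
  FykII (ATTTG, off=1): starts [5, 44, 51, 107, 121, 140, 154, 208, 230] → cuts [6, 45, 52, 108, 122, 141, 155, 209, 231]
  TgoII (TCCGG, off=2): starts [168] → cuts [170]
  QalIX (ACGTG, off=4): starts [0, 25, 57, 82, 99, 145, 178, 197] → cuts [4, 29, 61, 86, 103, 149, 182, 201]
  HnxIX (GCGAGCG, off=2): starts [13, 37, 90, 187, 213, 220] → cuts [15, 39, 92, 189, 215, 222]

Pooled cuts: [4, 6, 15, 29, 39, 45, 52, 61, 86, 92, 103, 108, 122, 141, 149, 155, 170, 182, 189, 201, 209, 215, 222, 231]

Fragment lengths:
  [0,4): 4 bp
  [4,6): 2 bp
  [6,15): 9 bp
  [15,29): 14 bp
  [29,39): 10 bp
  [39,45): 6 bp
  [45,52): 7 bp
  [52,61): 9 bp
  [61,86): 25 bp
  [86,92): 6 bp
  [92,103): 11 bp
  [103,108): 5 bp
  [108,122): 14 bp
  [122,141): 19 bp
  [141,149): 8 bp
  [149,155): 6 bp
  [155,170): 15 bp
  [170,182): 12 bp
  [182,189): 7 bp
  [189,201): 12 bp
  [201,209): 8 bp
  [209,215): 6 bp
  [215,222): 7 bp
  [222,231): 9 bp
  [231,243): 12 bp

[2,4,5,6,6,6,6,7,7,7,8,8,9,9,9,10,11,12,12,12,14,14,15,19,25]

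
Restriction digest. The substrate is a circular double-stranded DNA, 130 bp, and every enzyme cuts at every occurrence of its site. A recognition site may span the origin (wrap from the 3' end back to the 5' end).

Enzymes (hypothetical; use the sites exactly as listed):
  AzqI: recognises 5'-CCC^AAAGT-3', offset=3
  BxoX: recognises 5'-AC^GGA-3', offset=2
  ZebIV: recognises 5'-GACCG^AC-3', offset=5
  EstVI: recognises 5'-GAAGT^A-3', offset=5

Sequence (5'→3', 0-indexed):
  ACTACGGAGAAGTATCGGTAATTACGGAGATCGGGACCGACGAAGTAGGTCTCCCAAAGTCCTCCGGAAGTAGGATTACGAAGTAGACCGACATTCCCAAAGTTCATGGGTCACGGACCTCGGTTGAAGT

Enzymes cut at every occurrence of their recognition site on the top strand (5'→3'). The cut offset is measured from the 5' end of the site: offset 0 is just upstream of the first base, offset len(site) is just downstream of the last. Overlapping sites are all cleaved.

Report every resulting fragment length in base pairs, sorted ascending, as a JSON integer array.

Per-enzyme occurrences:
  AzqI CCCAAAGT/3: at [52, 95] ⇒ [55, 98]
  BxoX ACGGA/2: at [3, 23, 112] ⇒ [5, 25, 114]
  ZebIV GACCGAC/5: at [34, 85] ⇒ [39, 90]
  EstVI GAAGTA/5: at [8, 41, 66, 79, 125] ⇒ [0, 13, 46, 71, 84]

Pooled cuts: [0, 5, 13, 25, 39, 46, 55, 71, 84, 90, 98, 114]

Fragment lengths:
  0→5: 5 bp
  5→13: 8 bp
  13→25: 12 bp
  25→39: 14 bp
  39→46: 7 bp
  46→55: 9 bp
  55→71: 16 bp
  71→84: 13 bp
  84→90: 6 bp
  90→98: 8 bp
  98→114: 16 bp
  114→0 (wrap): 130-114+0 = 16 bp

[5,6,7,8,8,9,12,13,14,16,16,16]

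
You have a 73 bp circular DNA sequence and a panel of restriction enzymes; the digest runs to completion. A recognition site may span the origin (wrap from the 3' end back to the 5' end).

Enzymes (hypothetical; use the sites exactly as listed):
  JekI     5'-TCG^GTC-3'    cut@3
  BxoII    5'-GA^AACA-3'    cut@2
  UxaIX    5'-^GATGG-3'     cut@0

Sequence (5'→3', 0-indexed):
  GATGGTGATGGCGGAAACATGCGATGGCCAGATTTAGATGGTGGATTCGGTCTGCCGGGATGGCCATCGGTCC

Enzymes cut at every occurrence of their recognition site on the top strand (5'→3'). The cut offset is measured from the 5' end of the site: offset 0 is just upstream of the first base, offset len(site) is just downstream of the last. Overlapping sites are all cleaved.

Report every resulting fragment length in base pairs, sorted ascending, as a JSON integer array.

[4,6,7,9,9,11,13,14]

Per-enzyme occurrences:
  JekI (TCGGTC, off=3): starts [46, 66] → cuts [49, 69]
  BxoII (GAAACA, off=2): starts [13] → cuts [15]
  UxaIX (GATGG, off=0): starts [0, 6, 22, 36, 58] → cuts [0, 6, 22, 36, 58]

All cut coordinates (distinct, sorted): [0, 6, 15, 22, 36, 49, 58, 69]

Fragment lengths:
  0→6: 6 bp
  6→15: 9 bp
  15→22: 7 bp
  22→36: 14 bp
  36→49: 13 bp
  49→58: 9 bp
  58→69: 11 bp
  69→0 (wrap): 73-69+0 = 4 bp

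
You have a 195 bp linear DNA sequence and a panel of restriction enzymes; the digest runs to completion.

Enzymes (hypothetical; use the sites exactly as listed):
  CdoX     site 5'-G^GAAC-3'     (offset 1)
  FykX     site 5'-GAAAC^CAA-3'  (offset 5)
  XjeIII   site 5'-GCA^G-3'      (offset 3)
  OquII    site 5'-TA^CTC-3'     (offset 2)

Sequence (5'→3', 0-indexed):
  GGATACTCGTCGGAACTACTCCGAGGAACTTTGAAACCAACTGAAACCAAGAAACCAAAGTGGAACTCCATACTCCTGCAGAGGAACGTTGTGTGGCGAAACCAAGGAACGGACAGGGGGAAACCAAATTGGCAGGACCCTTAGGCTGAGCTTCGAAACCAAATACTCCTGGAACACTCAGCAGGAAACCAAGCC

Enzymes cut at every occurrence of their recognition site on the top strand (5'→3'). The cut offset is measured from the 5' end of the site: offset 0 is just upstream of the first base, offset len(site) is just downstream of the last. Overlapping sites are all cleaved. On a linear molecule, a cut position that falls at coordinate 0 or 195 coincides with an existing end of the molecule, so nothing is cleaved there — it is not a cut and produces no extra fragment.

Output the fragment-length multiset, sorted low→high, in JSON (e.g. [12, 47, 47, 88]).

[3,4,5,6,6,6,6,6,7,7,7,8,8,10,10,10,12,12,18,19,25]

Site scan:
  CdoX (GGAAC, off=1): starts [11, 24, 61, 82, 105, 170] → cuts [12, 25, 62, 83, 106, 171]
  FykX (GAAACCAA, off=5): starts [32, 42, 50, 97, 119, 154, 184] → cuts [37, 47, 55, 102, 124, 159, 189]
  XjeIII (GCAG, off=3): starts [77, 131, 180] → cuts [80, 134, 183]
  OquII (TACTC, off=2): starts [3, 16, 70, 163] → cuts [5, 18, 72, 165]

All cut coordinates (distinct, sorted): [5, 12, 18, 25, 37, 47, 55, 62, 72, 80, 83, 102, 106, 124, 134, 159, 165, 171, 183, 189]

Fragment lengths:
  [0,5): 5 bp
  [5,12): 7 bp
  [12,18): 6 bp
  [18,25): 7 bp
  [25,37): 12 bp
  [37,47): 10 bp
  [47,55): 8 bp
  [55,62): 7 bp
  [62,72): 10 bp
  [72,80): 8 bp
  [80,83): 3 bp
  [83,102): 19 bp
  [102,106): 4 bp
  [106,124): 18 bp
  [124,134): 10 bp
  [134,159): 25 bp
  [159,165): 6 bp
  [165,171): 6 bp
  [171,183): 12 bp
  [183,189): 6 bp
  [189,195): 6 bp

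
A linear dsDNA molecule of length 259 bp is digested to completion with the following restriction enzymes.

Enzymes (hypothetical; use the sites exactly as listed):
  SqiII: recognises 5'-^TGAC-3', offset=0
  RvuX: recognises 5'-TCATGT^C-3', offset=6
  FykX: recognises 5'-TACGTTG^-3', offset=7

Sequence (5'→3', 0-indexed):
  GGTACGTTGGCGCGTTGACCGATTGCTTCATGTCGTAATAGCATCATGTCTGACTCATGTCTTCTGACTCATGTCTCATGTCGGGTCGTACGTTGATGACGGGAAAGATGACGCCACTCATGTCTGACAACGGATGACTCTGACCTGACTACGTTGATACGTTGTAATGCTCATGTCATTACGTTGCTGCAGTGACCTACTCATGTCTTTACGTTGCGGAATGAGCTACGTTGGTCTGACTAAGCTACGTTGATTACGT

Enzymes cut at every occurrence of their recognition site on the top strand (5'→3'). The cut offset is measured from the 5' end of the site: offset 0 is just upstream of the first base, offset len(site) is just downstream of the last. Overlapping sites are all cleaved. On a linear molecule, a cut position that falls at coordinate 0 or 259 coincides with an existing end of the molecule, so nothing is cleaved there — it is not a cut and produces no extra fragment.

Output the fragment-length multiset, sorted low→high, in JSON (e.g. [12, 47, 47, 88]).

[1,1,1,3,4,5,6,6,6,7,7,8,9,10,10,10,10,10,11,12,12,14,14,15,16,16,17,18]

Site scan:
  SqiII (TGAC, off=0): starts [15, 50, 64, 96, 108, 124, 134, 140, 145, 192, 236] → cuts [15, 50, 64, 96, 108, 124, 134, 140, 145, 192, 236]
  RvuX (TCATGTC, off=6): starts [27, 43, 54, 68, 75, 117, 170, 200] → cuts [33, 49, 60, 74, 81, 123, 176, 206]
  FykX (TACGTTG, off=7): starts [2, 88, 149, 157, 179, 209, 226, 245] → cuts [9, 95, 156, 164, 186, 216, 233, 252]

All cut coordinates (distinct, sorted): [9, 15, 33, 49, 50, 60, 64, 74, 81, 95, 96, 108, 123, 124, 134, 140, 145, 156, 164, 176, 186, 192, 206, 216, 233, 236, 252]

Fragment lengths:
  [0,9): 9 bp
  [9,15): 6 bp
  [15,33): 18 bp
  [33,49): 16 bp
  [49,50): 1 bp
  [50,60): 10 bp
  [60,64): 4 bp
  [64,74): 10 bp
  [74,81): 7 bp
  [81,95): 14 bp
  [95,96): 1 bp
  [96,108): 12 bp
  [108,123): 15 bp
  [123,124): 1 bp
  [124,134): 10 bp
  [134,140): 6 bp
  [140,145): 5 bp
  [145,156): 11 bp
  [156,164): 8 bp
  [164,176): 12 bp
  [176,186): 10 bp
  [186,192): 6 bp
  [192,206): 14 bp
  [206,216): 10 bp
  [216,233): 17 bp
  [233,236): 3 bp
  [236,252): 16 bp
  [252,259): 7 bp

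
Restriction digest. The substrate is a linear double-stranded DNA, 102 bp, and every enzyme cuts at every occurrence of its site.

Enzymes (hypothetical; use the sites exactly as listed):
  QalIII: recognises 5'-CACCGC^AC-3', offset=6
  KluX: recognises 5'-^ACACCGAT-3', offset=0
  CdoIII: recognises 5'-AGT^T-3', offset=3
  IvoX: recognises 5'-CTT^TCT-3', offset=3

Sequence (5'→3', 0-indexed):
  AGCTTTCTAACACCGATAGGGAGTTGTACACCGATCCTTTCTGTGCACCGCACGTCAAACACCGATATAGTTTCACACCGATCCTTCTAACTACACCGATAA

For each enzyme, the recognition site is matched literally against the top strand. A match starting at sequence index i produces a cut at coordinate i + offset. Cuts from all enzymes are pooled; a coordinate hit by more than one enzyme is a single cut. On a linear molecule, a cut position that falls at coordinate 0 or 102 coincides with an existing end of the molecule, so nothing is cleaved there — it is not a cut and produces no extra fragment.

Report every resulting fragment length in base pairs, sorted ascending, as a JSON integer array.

[3,3,4,5,7,10,12,12,13,15,18]

Scan for sites:
  QalIII CACCGCAC/6: at [45] ⇒ [51]
  KluX ACACCGAT/0: at [9, 27, 58, 74, 92] ⇒ [9, 27, 58, 74, 92]
  CdoIII AGTT/3: at [21, 68] ⇒ [24, 71]
  IvoX CTTTCT/3: at [2, 36] ⇒ [5, 39]

All cut coordinates (distinct, sorted): [5, 9, 24, 27, 39, 51, 58, 71, 74, 92]

Fragment lengths:
  [0,5): 5 bp
  [5,9): 4 bp
  [9,24): 15 bp
  [24,27): 3 bp
  [27,39): 12 bp
  [39,51): 12 bp
  [51,58): 7 bp
  [58,71): 13 bp
  [71,74): 3 bp
  [74,92): 18 bp
  [92,102): 10 bp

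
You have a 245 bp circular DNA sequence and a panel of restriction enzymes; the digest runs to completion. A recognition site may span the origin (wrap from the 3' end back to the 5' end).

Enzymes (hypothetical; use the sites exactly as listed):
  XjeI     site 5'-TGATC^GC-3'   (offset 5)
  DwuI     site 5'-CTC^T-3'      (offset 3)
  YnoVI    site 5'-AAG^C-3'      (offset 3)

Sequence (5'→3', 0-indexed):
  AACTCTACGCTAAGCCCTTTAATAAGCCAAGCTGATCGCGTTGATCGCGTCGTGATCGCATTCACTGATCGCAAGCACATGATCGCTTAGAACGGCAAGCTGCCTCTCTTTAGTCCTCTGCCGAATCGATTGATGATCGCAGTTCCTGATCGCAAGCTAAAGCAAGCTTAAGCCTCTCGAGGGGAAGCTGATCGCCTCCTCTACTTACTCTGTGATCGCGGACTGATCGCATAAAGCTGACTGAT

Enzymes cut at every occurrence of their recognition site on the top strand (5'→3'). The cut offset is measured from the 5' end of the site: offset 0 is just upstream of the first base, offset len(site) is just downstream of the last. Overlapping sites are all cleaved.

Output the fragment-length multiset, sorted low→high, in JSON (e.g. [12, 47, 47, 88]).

[2,4,4,5,5,5,6,6,6,6,7,7,8,8,9,9,9,9,10,11,11,11,12,13,13,14,15,20]

Scan for sites:
  XjeI (TGATCGC, off=5): starts [32, 41, 52, 65, 79, 133, 146, 188, 212, 223] → cuts [37, 46, 57, 70, 84, 138, 151, 193, 217, 228]
  DwuI (CTCT, off=3): starts [2, 103, 105, 115, 173, 198, 207] → cuts [5, 106, 108, 118, 176, 201, 210]
  YnoVI (AAGC, off=3): starts [11, 23, 28, 72, 96, 153, 159, 163, 169, 184, 233] → cuts [14, 26, 31, 75, 99, 156, 162, 166, 172, 187, 236]

All cut coordinates (distinct, sorted): [5, 14, 26, 31, 37, 46, 57, 70, 75, 84, 99, 106, 108, 118, 138, 151, 156, 162, 166, 172, 176, 187, 193, 201, 210, 217, 228, 236]

Fragment lengths:
  5→14: 9 bp
  14→26: 12 bp
  26→31: 5 bp
  31→37: 6 bp
  37→46: 9 bp
  46→57: 11 bp
  57→70: 13 bp
  70→75: 5 bp
  75→84: 9 bp
  84→99: 15 bp
  99→106: 7 bp
  106→108: 2 bp
  108→118: 10 bp
  118→138: 20 bp
  138→151: 13 bp
  151→156: 5 bp
  156→162: 6 bp
  162→166: 4 bp
  166→172: 6 bp
  172→176: 4 bp
  176→187: 11 bp
  187→193: 6 bp
  193→201: 8 bp
  201→210: 9 bp
  210→217: 7 bp
  217→228: 11 bp
  228→236: 8 bp
  236→5 (wrap): 245-236+5 = 14 bp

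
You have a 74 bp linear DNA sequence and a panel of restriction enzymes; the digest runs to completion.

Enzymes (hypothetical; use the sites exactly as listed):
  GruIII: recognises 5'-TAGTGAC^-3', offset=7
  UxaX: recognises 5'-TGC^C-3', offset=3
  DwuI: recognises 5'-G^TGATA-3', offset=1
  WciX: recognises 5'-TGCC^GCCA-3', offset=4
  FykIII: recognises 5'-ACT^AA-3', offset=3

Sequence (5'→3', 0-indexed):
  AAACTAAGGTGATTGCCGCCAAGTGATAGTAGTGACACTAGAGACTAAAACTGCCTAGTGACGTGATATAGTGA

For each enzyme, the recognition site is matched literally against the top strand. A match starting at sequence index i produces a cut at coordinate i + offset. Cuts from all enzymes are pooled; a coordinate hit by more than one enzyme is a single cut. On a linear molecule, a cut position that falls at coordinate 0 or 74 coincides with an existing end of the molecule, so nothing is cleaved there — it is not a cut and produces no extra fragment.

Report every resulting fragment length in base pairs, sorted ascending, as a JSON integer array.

Per-enzyme occurrences:
  GruIII (TAGTGAC, off=7): starts [29, 55] → cuts [36, 62]
  UxaX (TGCC, off=3): starts [13, 51] → cuts [16, 54]
  DwuI (GTGATA, off=1): starts [22, 62] → cuts [23, 63]
  WciX (TGCCGCCA, off=4): starts [13] → cuts [17]
  FykIII (ACTAA, off=3): starts [2, 43] → cuts [5, 46]

All cut coordinates (distinct, sorted): [5, 16, 17, 23, 36, 46, 54, 62, 63]

Fragments:
  [0,5): 5 bp
  [5,16): 11 bp
  [16,17): 1 bp
  [17,23): 6 bp
  [23,36): 13 bp
  [36,46): 10 bp
  [46,54): 8 bp
  [54,62): 8 bp
  [62,63): 1 bp
  [63,74): 11 bp

[1,1,5,6,8,8,10,11,11,13]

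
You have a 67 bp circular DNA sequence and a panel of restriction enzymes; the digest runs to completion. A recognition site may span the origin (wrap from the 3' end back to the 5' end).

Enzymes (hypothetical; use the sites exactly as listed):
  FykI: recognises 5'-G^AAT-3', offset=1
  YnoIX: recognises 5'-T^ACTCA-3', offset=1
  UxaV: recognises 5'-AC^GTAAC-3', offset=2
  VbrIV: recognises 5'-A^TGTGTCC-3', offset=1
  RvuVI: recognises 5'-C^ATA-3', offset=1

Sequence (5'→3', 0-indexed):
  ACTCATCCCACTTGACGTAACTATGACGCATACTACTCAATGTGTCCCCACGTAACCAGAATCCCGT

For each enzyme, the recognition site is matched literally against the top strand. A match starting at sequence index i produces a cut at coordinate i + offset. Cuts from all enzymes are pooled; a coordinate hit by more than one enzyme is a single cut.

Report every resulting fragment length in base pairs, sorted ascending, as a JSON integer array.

Per-enzyme occurrences:
  FykI GAAT/1: at [58] ⇒ [59]
  YnoIX TACTCA/1: at [33, 66] ⇒ [0, 34]
  UxaV ACGTAAC/2: at [14, 49] ⇒ [16, 51]
  VbrIV ATGTGTCC/1: at [39] ⇒ [40]
  RvuVI CATA/1: at [28] ⇒ [29]

Pooled cuts: [0, 16, 29, 34, 40, 51, 59]

Fragment lengths:
  0→16: 16 bp
  16→29: 13 bp
  29→34: 5 bp
  34→40: 6 bp
  40→51: 11 bp
  51→59: 8 bp
  59→0 (wrap): 67-59+0 = 8 bp

[5,6,8,8,11,13,16]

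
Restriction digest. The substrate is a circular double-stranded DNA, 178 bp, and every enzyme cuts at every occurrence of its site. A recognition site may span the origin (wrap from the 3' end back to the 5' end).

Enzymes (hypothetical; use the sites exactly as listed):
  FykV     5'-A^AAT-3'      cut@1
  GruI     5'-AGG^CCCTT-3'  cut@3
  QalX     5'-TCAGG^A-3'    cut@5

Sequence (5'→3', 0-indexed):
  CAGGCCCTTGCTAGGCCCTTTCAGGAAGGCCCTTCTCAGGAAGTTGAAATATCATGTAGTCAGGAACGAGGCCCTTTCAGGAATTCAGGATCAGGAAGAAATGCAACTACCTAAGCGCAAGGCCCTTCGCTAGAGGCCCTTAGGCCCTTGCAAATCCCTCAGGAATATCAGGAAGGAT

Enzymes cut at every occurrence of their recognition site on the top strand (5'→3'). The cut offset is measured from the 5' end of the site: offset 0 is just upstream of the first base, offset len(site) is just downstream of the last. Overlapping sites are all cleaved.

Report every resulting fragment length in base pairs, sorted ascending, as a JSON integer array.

Per-enzyme occurrences:
  FykV (AAAT, off=1): starts [46, 98, 151] → cuts [47, 99, 152]
  GruI (AGGCCCTT, off=3): starts [1, 12, 26, 68, 119, 133, 141] → cuts [4, 15, 29, 71, 122, 136, 144]
  QalX (TCAGGA, off=5): starts [20, 35, 59, 76, 84, 90, 158, 167] → cuts [25, 40, 64, 81, 89, 95, 163, 172]

All cut coordinates (distinct, sorted): [4, 15, 25, 29, 40, 47, 64, 71, 81, 89, 95, 99, 122, 136, 144, 152, 163, 172]

Fragment lengths:
  4→15: 11 bp
  15→25: 10 bp
  25→29: 4 bp
  29→40: 11 bp
  40→47: 7 bp
  47→64: 17 bp
  64→71: 7 bp
  71→81: 10 bp
  81→89: 8 bp
  89→95: 6 bp
  95→99: 4 bp
  99→122: 23 bp
  122→136: 14 bp
  136→144: 8 bp
  144→152: 8 bp
  152→163: 11 bp
  163→172: 9 bp
  172→4 (wrap): 178-172+4 = 10 bp

[4,4,6,7,7,8,8,8,9,10,10,10,11,11,11,14,17,23]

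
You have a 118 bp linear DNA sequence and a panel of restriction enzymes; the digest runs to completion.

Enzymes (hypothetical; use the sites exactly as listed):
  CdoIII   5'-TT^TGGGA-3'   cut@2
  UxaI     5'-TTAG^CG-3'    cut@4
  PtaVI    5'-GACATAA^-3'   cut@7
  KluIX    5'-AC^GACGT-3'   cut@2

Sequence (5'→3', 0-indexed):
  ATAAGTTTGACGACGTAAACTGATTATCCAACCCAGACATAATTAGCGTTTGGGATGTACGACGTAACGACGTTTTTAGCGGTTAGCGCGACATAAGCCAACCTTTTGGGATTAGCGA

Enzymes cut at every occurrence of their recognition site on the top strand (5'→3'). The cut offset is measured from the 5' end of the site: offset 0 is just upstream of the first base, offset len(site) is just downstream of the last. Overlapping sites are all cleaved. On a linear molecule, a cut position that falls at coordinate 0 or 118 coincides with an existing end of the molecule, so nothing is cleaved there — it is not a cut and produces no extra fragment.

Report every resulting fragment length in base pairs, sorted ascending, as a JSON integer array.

Per-enzyme occurrences:
  CdoIII TTTGGGA/2: at [48, 104] ⇒ [50, 106]
  UxaI TTAGCG/4: at [42, 75, 82, 111] ⇒ [46, 79, 86, 115]
  PtaVI GACATAA/7: at [35, 89] ⇒ [42, 96]
  KluIX ACGACGT/2: at [9, 58, 66] ⇒ [11, 60, 68]

Pooled cuts: [11, 42, 46, 50, 60, 68, 79, 86, 96, 106, 115]

Fragment lengths:
  [0,11): 11 bp
  [11,42): 31 bp
  [42,46): 4 bp
  [46,50): 4 bp
  [50,60): 10 bp
  [60,68): 8 bp
  [68,79): 11 bp
  [79,86): 7 bp
  [86,96): 10 bp
  [96,106): 10 bp
  [106,115): 9 bp
  [115,118): 3 bp

[3,4,4,7,8,9,10,10,10,11,11,31]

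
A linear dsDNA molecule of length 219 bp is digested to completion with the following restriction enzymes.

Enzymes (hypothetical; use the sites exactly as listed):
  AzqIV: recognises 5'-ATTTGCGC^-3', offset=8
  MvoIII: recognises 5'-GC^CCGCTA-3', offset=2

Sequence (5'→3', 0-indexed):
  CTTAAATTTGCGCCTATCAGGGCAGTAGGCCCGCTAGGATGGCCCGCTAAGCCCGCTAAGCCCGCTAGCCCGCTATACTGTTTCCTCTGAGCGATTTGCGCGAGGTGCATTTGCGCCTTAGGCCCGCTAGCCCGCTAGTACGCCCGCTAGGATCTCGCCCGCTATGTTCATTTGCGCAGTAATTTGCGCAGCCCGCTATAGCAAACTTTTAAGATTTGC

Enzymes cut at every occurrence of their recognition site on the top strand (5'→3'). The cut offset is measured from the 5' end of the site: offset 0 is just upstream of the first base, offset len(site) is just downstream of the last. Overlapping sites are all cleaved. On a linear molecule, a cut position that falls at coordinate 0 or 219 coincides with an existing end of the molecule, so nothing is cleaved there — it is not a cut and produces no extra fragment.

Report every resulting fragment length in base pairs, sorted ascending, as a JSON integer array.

Per-enzyme occurrences:
  AzqIV (ATTTGCGC, off=8): starts [5, 93, 108, 169, 181] → cuts [13, 101, 116, 177, 189]
  MvoIII (GCCCGCTA, off=2): starts [28, 41, 50, 59, 67, 121, 129, 141, 156, 190] → cuts [30, 43, 52, 61, 69, 123, 131, 143, 158, 192]

All cut coordinates (distinct, sorted): [13, 30, 43, 52, 61, 69, 101, 116, 123, 131, 143, 158, 177, 189, 192]

Fragment lengths:
  [0,13): 13 bp
  [13,30): 17 bp
  [30,43): 13 bp
  [43,52): 9 bp
  [52,61): 9 bp
  [61,69): 8 bp
  [69,101): 32 bp
  [101,116): 15 bp
  [116,123): 7 bp
  [123,131): 8 bp
  [131,143): 12 bp
  [143,158): 15 bp
  [158,177): 19 bp
  [177,189): 12 bp
  [189,192): 3 bp
  [192,219): 27 bp

[3,7,8,8,9,9,12,12,13,13,15,15,17,19,27,32]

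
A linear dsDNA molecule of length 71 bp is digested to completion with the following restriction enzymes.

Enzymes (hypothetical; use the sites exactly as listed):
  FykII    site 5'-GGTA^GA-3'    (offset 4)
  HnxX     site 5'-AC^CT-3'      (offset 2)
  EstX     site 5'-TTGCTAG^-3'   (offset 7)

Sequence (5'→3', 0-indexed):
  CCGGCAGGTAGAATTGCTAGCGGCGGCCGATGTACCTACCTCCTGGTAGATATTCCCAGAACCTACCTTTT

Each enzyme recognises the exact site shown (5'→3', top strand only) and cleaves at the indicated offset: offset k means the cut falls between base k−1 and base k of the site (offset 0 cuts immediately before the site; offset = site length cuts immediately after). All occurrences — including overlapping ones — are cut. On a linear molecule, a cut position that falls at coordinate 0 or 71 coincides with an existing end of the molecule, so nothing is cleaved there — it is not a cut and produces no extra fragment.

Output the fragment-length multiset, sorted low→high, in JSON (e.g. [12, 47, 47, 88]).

[4,4,5,9,10,10,14,15]

Per-enzyme occurrences:
  FykII (GGTAGA, off=4): starts [6, 44] → cuts [10, 48]
  HnxX (ACCT, off=2): starts [33, 37, 60, 64] → cuts [35, 39, 62, 66]
  EstX (TTGCTAG, off=7): starts [13] → cuts [20]

All cut coordinates (distinct, sorted): [10, 20, 35, 39, 48, 62, 66]

Fragments:
  [0,10): 10 bp
  [10,20): 10 bp
  [20,35): 15 bp
  [35,39): 4 bp
  [39,48): 9 bp
  [48,62): 14 bp
  [62,66): 4 bp
  [66,71): 5 bp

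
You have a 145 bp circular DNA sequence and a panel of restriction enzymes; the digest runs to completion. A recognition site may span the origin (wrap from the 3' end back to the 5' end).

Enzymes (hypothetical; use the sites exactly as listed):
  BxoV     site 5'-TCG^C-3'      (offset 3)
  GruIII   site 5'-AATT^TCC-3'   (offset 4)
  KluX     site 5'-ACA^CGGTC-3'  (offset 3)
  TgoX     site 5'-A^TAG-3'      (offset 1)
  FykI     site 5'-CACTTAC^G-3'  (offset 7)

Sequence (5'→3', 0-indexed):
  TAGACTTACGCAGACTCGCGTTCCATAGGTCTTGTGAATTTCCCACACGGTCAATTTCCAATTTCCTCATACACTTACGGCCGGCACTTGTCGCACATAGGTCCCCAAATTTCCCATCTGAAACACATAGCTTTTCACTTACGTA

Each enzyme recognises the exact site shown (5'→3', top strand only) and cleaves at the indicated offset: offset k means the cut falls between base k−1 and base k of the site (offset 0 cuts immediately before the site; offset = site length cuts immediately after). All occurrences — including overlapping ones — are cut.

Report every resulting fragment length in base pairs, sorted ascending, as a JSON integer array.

[3,4,7,7,7,9,14,15,15,15,15,16,18]

Per-enzyme occurrences:
  BxoV TCGC/3: at [15, 90] ⇒ [18, 93]
  GruIII AATTTCC/4: at [36, 52, 59, 107] ⇒ [40, 56, 63, 111]
  KluX ACACGGTC/3: at [44] ⇒ [47]
  TgoX ATAG/1: at [24, 96, 126, 144] ⇒ [0, 25, 97, 127]
  FykI CACTTACG/7: at [71, 135] ⇒ [78, 142]

Pooled cuts: [0, 18, 25, 40, 47, 56, 63, 78, 93, 97, 111, 127, 142]

Fragments:
  0→18: 18 bp
  18→25: 7 bp
  25→40: 15 bp
  40→47: 7 bp
  47→56: 9 bp
  56→63: 7 bp
  63→78: 15 bp
  78→93: 15 bp
  93→97: 4 bp
  97→111: 14 bp
  111→127: 16 bp
  127→142: 15 bp
  142→0 (wrap): 145-142+0 = 3 bp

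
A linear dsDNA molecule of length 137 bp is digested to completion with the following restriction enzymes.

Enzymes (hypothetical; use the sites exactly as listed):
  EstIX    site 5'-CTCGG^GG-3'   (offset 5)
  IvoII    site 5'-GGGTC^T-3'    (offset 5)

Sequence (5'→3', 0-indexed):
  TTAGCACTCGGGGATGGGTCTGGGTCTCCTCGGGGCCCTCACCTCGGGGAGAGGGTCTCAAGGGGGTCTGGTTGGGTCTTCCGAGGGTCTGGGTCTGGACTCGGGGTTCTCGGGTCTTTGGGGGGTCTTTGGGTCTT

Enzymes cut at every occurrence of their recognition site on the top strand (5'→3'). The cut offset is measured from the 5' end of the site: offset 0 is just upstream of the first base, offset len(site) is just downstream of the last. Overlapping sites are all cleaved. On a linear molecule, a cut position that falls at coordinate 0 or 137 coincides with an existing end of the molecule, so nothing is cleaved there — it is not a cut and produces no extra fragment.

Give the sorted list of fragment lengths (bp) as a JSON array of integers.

[2,6,6,7,8,9,9,10,10,11,11,11,11,12,14]

Scan for sites:
  EstIX CTCGGGG/5: at [6, 28, 42, 99] ⇒ [11, 33, 47, 104]
  IvoII GGGTCT/5: at [15, 21, 52, 63, 73, 84, 90, 111, 122, 130] ⇒ [20, 26, 57, 68, 78, 89, 95, 116, 127, 135]

Pooled cuts: [11, 20, 26, 33, 47, 57, 68, 78, 89, 95, 104, 116, 127, 135]

Fragment lengths:
  [0,11): 11 bp
  [11,20): 9 bp
  [20,26): 6 bp
  [26,33): 7 bp
  [33,47): 14 bp
  [47,57): 10 bp
  [57,68): 11 bp
  [68,78): 10 bp
  [78,89): 11 bp
  [89,95): 6 bp
  [95,104): 9 bp
  [104,116): 12 bp
  [116,127): 11 bp
  [127,135): 8 bp
  [135,137): 2 bp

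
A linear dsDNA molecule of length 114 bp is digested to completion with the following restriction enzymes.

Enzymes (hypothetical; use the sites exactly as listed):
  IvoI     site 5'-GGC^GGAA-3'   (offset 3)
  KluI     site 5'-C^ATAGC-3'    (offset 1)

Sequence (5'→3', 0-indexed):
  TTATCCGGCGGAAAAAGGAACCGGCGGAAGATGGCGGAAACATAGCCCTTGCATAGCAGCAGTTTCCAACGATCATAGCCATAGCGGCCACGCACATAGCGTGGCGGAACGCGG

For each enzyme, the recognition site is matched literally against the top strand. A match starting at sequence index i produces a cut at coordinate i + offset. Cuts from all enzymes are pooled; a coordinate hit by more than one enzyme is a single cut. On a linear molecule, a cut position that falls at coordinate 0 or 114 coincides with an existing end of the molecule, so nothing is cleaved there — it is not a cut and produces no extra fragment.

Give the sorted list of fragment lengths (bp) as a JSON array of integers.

Scan for sites:
  IvoI GGCGGAA/3: at [6, 22, 32, 102] ⇒ [9, 25, 35, 105]
  KluI CATAGC/1: at [40, 51, 73, 79, 94] ⇒ [41, 52, 74, 80, 95]

Pooled cuts: [9, 25, 35, 41, 52, 74, 80, 95, 105]

Fragment lengths:
  [0,9): 9 bp
  [9,25): 16 bp
  [25,35): 10 bp
  [35,41): 6 bp
  [41,52): 11 bp
  [52,74): 22 bp
  [74,80): 6 bp
  [80,95): 15 bp
  [95,105): 10 bp
  [105,114): 9 bp

[6,6,9,9,10,10,11,15,16,22]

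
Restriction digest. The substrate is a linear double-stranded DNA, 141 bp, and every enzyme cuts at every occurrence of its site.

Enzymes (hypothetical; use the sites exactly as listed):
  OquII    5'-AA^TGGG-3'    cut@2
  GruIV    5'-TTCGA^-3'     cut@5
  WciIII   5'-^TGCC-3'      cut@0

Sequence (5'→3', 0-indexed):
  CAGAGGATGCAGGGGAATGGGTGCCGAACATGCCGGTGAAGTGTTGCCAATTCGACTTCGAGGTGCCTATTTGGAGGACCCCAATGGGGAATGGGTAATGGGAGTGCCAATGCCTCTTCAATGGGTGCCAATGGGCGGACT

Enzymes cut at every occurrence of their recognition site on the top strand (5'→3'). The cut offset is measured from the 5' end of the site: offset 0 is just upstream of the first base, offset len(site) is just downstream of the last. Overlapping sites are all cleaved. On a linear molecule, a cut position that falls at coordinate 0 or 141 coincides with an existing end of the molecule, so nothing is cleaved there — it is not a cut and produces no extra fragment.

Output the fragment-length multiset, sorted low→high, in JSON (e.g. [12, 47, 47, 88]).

[2,4,4,6,6,6,6,7,7,9,10,11,11,14,17,21]

Per-enzyme occurrences:
  OquII (AATGGG, off=2): starts [15, 82, 89, 96, 119, 129] → cuts [17, 84, 91, 98, 121, 131]
  GruIV (TTCGA, off=5): starts [50, 56] → cuts [55, 61]
  WciIII (TGCC, off=0): starts [21, 30, 44, 63, 104, 110, 125] → cuts [21, 30, 44, 63, 104, 110, 125]

Pooled cuts: [17, 21, 30, 44, 55, 61, 63, 84, 91, 98, 104, 110, 121, 125, 131]

Fragment lengths:
  [0,17): 17 bp
  [17,21): 4 bp
  [21,30): 9 bp
  [30,44): 14 bp
  [44,55): 11 bp
  [55,61): 6 bp
  [61,63): 2 bp
  [63,84): 21 bp
  [84,91): 7 bp
  [91,98): 7 bp
  [98,104): 6 bp
  [104,110): 6 bp
  [110,121): 11 bp
  [121,125): 4 bp
  [125,131): 6 bp
  [131,141): 10 bp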